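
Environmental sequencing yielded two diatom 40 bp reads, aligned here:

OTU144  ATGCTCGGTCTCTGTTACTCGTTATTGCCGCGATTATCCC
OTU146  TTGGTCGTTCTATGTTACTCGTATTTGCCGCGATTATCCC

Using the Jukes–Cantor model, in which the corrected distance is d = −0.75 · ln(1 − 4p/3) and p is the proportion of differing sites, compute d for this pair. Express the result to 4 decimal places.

The sequences differ at positions 1 (A/T), 4 (C/G), 8 (G/T), 12 (C/A), 23 (T/A), 24 (A/T).
p = 6/40 = 0.150000.
d = −0.75 · ln(1 − (4/3)·0.150000) = −0.75 · ln(0.800000) = −0.75 · (-0.223144) = 0.1674.

0.1674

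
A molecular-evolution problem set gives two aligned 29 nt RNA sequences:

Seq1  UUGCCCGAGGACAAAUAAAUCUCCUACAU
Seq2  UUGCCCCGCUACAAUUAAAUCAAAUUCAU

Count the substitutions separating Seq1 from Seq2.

9

Mismatches occur at site 7 (G→C), site 8 (A→G), site 9 (G→C), site 10 (G→U), site 15 (A→U), site 22 (U→A), site 23 (C→A), site 24 (C→A), site 26 (A→U).
That gives 9 mismatches out of 29 aligned sites, so the Hamming distance is 9.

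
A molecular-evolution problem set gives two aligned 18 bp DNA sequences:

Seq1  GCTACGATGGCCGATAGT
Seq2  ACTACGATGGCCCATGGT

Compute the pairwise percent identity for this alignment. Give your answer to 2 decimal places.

Differing sites — 1:G/A; 13:G/C; 16:A/G.
15 of the 18 sites match, so the percent identity is 15/18 × 100 = 83.33%.

83.33%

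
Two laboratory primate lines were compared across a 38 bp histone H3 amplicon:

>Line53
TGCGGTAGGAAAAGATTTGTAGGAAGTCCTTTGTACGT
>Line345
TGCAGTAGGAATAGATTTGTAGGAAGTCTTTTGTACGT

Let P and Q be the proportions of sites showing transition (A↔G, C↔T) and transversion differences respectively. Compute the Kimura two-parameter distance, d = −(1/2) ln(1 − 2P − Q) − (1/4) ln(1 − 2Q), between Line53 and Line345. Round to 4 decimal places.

Mismatches occur at site 4 (G/A, transition), site 12 (A/T, transversion), site 29 (C/T, transition).
Of the 3 differences, 2 transitions and 1 transversion over 38 sites: P = 2/38 = 0.052632, Q = 1/38 = 0.026316.
d = −0.5·ln(0.868420) − 0.25·ln(0.947368) = −0.5·(-0.141080) − 0.25·(-0.054068) = 0.0841.

0.0841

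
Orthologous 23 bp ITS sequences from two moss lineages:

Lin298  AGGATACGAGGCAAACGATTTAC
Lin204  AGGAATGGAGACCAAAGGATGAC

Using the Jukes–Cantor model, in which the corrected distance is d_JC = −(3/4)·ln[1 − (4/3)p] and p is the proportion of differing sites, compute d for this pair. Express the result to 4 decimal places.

0.5532

Differing sites — 5:T/A; 6:A/T; 7:C/G; 11:G/A; 13:A/C; 16:C/A; 18:A/G; 19:T/A; 21:T/G.
p = 9/23 = 0.391304.
d = −0.75 · ln(1 − (4/3)·0.391304) = −0.75 · ln(0.478261) = −0.75 · (-0.737599) = 0.5532.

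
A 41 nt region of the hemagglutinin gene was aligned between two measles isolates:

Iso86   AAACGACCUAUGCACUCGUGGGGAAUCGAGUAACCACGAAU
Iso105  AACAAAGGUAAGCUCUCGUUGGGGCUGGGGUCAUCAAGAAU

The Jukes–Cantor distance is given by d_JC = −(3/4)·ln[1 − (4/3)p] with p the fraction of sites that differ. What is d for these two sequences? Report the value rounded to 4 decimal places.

0.5018

Differing sites — 3:A/C; 4:C/A; 5:G/A; 7:C/G; 8:C/G; 11:U/A; 14:A/U; 20:G/U; 24:A/G; 25:A/C; 27:C/G; 29:A/G; 32:A/C; 34:C/U; 37:C/A.
p = 15/41 = 0.365854.
d = −0.75 · ln(1 − (4/3)·0.365854) = −0.75 · ln(0.512195) = −0.75 · (-0.669050) = 0.5018.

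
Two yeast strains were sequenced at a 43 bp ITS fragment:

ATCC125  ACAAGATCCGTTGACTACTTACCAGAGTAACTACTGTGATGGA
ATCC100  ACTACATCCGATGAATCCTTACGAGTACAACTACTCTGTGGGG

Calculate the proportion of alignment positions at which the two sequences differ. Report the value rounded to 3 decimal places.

Mismatches occur at site 3 (A→T), site 5 (G→C), site 11 (T→A), site 15 (C→A), site 17 (A→C), site 23 (C→G), site 26 (A→T), site 27 (G→A), site 28 (T→C), site 36 (G→C), site 39 (A→T), site 40 (T→G), site 43 (A→G).
There are 13 differences over 43 sites, so p = 13/43 = 0.302.

0.302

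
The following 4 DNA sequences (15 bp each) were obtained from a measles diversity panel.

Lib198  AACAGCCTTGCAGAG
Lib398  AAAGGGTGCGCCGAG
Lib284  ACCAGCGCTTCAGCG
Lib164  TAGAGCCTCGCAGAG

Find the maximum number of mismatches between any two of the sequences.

Pairwise Hamming distances:
  Lib198 vs Lib398: 7
  Lib198 vs Lib284: 5
  Lib198 vs Lib164: 3
  Lib398 vs Lib284: 10
  Lib398 vs Lib164: 7
  Lib284 vs Lib164: 8
The largest is 10, between Lib398 and Lib284.

10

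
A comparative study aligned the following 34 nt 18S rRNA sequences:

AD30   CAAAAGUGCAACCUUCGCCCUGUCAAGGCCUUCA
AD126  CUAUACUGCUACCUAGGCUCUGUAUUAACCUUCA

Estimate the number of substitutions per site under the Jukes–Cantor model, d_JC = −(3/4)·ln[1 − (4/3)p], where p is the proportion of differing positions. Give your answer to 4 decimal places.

0.4770

Differing sites — 2:A/U; 4:A/U; 6:G/C; 10:A/U; 15:U/A; 16:C/G; 19:C/U; 24:C/A; 25:A/U; 26:A/U; 27:G/A; 28:G/A.
p = 12/34 = 0.352941.
d = −0.75 · ln(1 − (4/3)·0.352941) = −0.75 · ln(0.529412) = −0.75 · (-0.635988) = 0.4770.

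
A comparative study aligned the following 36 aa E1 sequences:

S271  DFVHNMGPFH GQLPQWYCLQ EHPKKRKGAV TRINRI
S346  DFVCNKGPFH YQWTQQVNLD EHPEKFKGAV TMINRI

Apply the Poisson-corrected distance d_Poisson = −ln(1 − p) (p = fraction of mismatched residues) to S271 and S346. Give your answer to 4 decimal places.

0.4055

Differing sites — 4:H/C; 6:M/K; 11:G/Y; 13:L/W; 14:P/T; 16:W/Q; 17:Y/V; 18:C/N; 20:Q/D; 24:K/E; 26:R/F; 32:R/M.
p = 12/36 = 0.333333.
d = −ln(1 − 0.333333) = −ln(0.666667) = 0.4055.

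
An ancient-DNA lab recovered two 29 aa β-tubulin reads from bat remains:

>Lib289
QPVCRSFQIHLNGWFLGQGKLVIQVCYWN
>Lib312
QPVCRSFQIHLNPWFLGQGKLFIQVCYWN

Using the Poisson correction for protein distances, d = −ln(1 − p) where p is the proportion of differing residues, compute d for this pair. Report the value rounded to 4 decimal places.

The sequences differ at positions 13 (G/P), 22 (V/F).
p = 2/29 = 0.068966.
d = −ln(1 − 0.068966) = −ln(0.931034) = 0.0715.

0.0715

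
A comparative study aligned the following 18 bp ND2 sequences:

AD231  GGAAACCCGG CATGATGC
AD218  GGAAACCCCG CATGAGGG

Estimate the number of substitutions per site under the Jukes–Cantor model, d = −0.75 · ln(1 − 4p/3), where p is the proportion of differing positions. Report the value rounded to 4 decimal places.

Differing sites — 9:G/C; 16:T/G; 18:C/G.
p = 3/18 = 0.166667.
d = −0.75 · ln(1 − (4/3)·0.166667) = −0.75 · ln(0.777777) = −0.75 · (-0.251315) = 0.1885.

0.1885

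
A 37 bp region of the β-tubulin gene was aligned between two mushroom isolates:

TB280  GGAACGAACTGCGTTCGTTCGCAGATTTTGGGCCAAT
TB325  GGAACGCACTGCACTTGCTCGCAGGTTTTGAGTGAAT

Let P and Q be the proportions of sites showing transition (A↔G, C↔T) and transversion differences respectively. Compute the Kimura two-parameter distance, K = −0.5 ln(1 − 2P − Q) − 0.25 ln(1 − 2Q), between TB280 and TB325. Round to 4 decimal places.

Differing sites — 7:A/C (Tv); 13:G/A (Ti); 14:T/C (Ti); 16:C/T (Ti); 18:T/C (Ti); 25:A/G (Ti); 31:G/A (Ti); 33:C/T (Ti); 34:C/G (Tv).
Of the 9 differences, 7 transitions and 2 transversions over 37 sites: P = 7/37 = 0.189189, Q = 2/37 = 0.054054.
d = −0.5·ln(0.567568) − 0.25·ln(0.891892) = −0.5·(-0.566395) − 0.25·(-0.114410) = 0.3118.

0.3118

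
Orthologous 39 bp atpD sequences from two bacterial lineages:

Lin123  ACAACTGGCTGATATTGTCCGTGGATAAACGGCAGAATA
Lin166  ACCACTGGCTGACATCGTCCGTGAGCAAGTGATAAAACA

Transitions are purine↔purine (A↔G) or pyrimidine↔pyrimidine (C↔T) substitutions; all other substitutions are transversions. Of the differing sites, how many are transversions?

1

Differing sites — 3:A/C (Tv); 13:T/C (Ti); 16:T/C (Ti); 24:G/A (Ti); 25:A/G (Ti); 26:T/C (Ti); 29:A/G (Ti); 30:C/T (Ti); 32:G/A (Ti); 33:C/T (Ti); 35:G/A (Ti); 38:T/C (Ti).
Of the 12 differences, 11 transitions and 1 transversion, so the answer is 1.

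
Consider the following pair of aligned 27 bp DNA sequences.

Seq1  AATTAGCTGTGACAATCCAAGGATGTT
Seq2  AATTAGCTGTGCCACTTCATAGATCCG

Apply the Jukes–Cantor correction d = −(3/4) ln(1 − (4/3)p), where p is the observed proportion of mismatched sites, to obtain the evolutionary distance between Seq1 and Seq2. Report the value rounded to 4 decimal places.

0.3770

Differing sites — 12:A/C; 15:A/C; 17:C/T; 20:A/T; 21:G/A; 25:G/C; 26:T/C; 27:T/G.
p = 8/27 = 0.296296.
d = −0.75 · ln(1 − (4/3)·0.296296) = −0.75 · ln(0.604939) = −0.75 · (-0.502628) = 0.3770.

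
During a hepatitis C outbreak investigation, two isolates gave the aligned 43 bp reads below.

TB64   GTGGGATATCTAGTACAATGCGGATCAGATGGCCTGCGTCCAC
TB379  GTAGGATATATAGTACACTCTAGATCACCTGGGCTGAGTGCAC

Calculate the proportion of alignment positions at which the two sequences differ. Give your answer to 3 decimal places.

The sequences differ at positions 3 (G/A), 10 (C/A), 18 (A/C), 20 (G/C), 21 (C/T), 22 (G/A), 28 (G/C), 29 (A/C), 33 (C/G), 37 (C/A), 40 (C/G).
There are 11 differences over 43 sites, so p = 11/43 = 0.256.

0.256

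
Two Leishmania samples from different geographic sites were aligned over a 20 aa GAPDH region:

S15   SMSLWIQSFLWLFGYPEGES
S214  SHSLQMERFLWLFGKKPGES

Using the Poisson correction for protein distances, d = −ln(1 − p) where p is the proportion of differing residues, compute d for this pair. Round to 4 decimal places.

Mismatches occur at site 2 (M/H), site 5 (W/Q), site 6 (I/M), site 7 (Q/E), site 8 (S/R), site 15 (Y/K), site 16 (P/K), site 17 (E/P).
p = 8/20 = 0.400000.
d = −ln(1 − 0.400000) = −ln(0.600000) = 0.5108.

0.5108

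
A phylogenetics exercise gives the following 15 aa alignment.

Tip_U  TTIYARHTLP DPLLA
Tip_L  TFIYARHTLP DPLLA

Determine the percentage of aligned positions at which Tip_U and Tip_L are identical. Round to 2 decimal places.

A single mismatch occurs at site 2 (T/F).
14 of the 15 sites match, so the percent identity is 14/15 × 100 = 93.33%.

93.33%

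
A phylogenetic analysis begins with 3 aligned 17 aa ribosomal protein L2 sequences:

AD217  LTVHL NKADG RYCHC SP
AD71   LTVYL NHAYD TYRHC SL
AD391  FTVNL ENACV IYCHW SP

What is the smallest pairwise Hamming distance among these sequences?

Pairwise Hamming distances:
  AD217 vs AD71: 7
  AD217 vs AD391: 8
  AD71 vs AD391: 10
The smallest is 7, between AD217 and AD71.

7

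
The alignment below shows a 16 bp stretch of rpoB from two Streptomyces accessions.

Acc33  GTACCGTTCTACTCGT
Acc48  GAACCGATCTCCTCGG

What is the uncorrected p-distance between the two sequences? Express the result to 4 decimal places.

The sequences differ at positions 2 (T/A), 7 (T/A), 11 (A/C), 16 (T/G).
There are 4 differences over 16 sites, so p = 4/16 = 0.2500.

0.2500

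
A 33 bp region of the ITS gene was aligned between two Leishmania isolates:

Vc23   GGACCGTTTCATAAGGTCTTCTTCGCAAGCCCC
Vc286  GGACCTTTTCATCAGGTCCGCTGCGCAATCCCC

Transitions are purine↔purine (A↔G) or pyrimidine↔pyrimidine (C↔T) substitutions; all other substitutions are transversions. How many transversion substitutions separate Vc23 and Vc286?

5

The sequences differ at positions 6 (G/T, transversion), 13 (A/C, transversion), 19 (T/C, transition), 20 (T/G, transversion), 23 (T/G, transversion), 29 (G/T, transversion).
Of the 6 differences, 1 transition and 5 transversions, so the answer is 5.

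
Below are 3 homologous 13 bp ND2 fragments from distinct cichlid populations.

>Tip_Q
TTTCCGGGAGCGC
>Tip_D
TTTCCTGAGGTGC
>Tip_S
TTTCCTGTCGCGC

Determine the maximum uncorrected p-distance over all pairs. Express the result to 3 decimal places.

Pairwise Hamming distances:
  Tip_Q vs Tip_D: 4
  Tip_Q vs Tip_S: 3
  Tip_D vs Tip_S: 3
The largest is 4 mismatches, between Tip_Q and Tip_D; p = 4/13 = 0.308.

0.308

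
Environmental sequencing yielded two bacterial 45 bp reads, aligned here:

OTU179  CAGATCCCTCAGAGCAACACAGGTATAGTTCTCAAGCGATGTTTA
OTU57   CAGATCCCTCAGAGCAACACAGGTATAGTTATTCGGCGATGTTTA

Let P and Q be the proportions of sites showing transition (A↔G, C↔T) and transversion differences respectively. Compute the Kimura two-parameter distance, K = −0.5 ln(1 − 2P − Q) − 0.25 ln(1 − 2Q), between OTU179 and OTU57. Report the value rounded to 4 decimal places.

Mismatches occur at site 31 (C/A, transversion), site 33 (C/T, transition), site 34 (A/C, transversion), site 35 (A/G, transition).
Of the 4 differences, 2 transitions and 2 transversions over 45 sites: P = 2/45 = 0.044444, Q = 2/45 = 0.044444.
d = −0.5·ln(0.866668) − 0.25·ln(0.911112) = −0.5·(-0.143099) − 0.25·(-0.093089) = 0.0948.

0.0948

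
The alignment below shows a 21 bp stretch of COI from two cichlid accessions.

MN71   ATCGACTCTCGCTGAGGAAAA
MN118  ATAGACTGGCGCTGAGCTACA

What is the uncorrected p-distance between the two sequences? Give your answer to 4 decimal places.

0.2857

Differing sites — 3:C/A; 8:C/G; 9:T/G; 17:G/C; 18:A/T; 20:A/C.
There are 6 differences over 21 sites, so p = 6/21 = 0.2857.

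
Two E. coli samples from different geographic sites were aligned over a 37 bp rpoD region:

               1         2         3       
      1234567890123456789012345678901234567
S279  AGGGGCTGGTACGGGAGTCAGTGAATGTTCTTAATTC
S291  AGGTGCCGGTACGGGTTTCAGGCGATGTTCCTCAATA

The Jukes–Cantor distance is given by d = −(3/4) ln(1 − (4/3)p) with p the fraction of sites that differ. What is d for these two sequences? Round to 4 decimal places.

0.3786

The sequences differ at positions 4 (G/T), 7 (T/C), 16 (A/T), 17 (G/T), 22 (T/G), 23 (G/C), 24 (A/G), 31 (T/C), 33 (A/C), 35 (T/A), 37 (C/A).
p = 11/37 = 0.297297.
d = −0.75 · ln(1 − (4/3)·0.297297) = −0.75 · ln(0.603604) = −0.75 · (-0.504837) = 0.3786.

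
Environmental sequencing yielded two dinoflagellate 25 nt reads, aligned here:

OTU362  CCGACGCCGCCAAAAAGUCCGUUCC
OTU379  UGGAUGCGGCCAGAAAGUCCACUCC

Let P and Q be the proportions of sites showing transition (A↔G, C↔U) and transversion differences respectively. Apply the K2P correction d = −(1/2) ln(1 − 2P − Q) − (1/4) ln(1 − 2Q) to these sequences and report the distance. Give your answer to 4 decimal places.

0.3706

Mismatches occur at site 1 (C→U, transition), site 2 (C→G, transversion), site 5 (C→U, transition), site 8 (C→G, transversion), site 13 (A→G, transition), site 21 (G→A, transition), site 22 (U→C, transition).
Of the 7 differences, 5 transitions and 2 transversions over 25 sites: P = 5/25 = 0.200000, Q = 2/25 = 0.080000.
d = −0.5·ln(0.520000) − 0.25·ln(0.840000) = −0.5·(-0.653926) − 0.25·(-0.174353) = 0.3706.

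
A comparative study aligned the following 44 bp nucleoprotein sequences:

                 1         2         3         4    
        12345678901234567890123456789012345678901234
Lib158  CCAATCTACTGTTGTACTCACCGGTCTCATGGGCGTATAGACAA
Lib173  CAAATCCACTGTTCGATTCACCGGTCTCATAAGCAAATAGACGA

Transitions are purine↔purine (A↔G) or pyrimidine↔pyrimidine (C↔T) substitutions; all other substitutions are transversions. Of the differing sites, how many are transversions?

4

The sequences differ at positions 2 (C/A, transversion), 7 (T/C, transition), 14 (G/C, transversion), 15 (T/G, transversion), 17 (C/T, transition), 31 (G/A, transition), 32 (G/A, transition), 35 (G/A, transition), 36 (T/A, transversion), 43 (A/G, transition).
Of the 10 differences, 6 transitions and 4 transversions, so the answer is 4.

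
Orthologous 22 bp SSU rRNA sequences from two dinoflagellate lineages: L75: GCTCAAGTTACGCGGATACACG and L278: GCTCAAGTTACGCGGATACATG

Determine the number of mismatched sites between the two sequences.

Differing sites — 21:C/T.
That gives 1 mismatch out of 22 aligned sites, so the Hamming distance is 1.

1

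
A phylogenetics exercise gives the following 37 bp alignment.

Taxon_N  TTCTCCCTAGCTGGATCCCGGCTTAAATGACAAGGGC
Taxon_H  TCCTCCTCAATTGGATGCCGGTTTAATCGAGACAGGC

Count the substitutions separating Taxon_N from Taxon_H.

12

Mismatches occur at site 2 (T→C), site 7 (C→T), site 8 (T→C), site 10 (G→A), site 11 (C→T), site 17 (C→G), site 22 (C→T), site 27 (A→T), site 28 (T→C), site 31 (C→G), site 33 (A→C), site 34 (G→A).
That gives 12 mismatches out of 37 aligned sites, so the Hamming distance is 12.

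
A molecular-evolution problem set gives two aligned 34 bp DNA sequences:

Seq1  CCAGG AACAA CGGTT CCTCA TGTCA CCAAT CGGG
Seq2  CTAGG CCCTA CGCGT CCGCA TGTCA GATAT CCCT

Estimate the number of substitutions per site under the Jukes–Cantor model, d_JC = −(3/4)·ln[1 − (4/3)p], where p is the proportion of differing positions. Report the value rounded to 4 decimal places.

Differing sites — 2:C/T; 6:A/C; 7:A/C; 9:A/T; 13:G/C; 14:T/G; 18:T/G; 26:C/G; 27:C/A; 28:A/T; 32:G/C; 33:G/C; 34:G/T.
p = 13/34 = 0.382353.
d = −0.75 · ln(1 − (4/3)·0.382353) = −0.75 · ln(0.490196) = −0.75 · (-0.712950) = 0.5347.

0.5347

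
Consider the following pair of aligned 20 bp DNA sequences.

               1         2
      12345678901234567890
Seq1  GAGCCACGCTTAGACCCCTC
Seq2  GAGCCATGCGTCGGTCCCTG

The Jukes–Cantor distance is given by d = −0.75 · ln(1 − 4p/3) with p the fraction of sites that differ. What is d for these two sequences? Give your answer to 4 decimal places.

Mismatches occur at site 7 (C/T), site 10 (T/G), site 12 (A/C), site 14 (A/G), site 15 (C/T), site 20 (C/G).
p = 6/20 = 0.300000.
d = −0.75 · ln(1 − (4/3)·0.300000) = −0.75 · ln(0.600000) = −0.75 · (-0.510826) = 0.3831.

0.3831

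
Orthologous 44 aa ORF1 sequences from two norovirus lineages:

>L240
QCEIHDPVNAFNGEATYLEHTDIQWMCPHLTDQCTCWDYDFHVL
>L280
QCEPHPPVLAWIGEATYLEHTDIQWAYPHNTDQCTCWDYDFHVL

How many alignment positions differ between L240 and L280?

Differing sites — 4:I/P; 6:D/P; 9:N/L; 11:F/W; 12:N/I; 26:M/A; 27:C/Y; 30:L/N.
That gives 8 mismatches out of 44 aligned sites, so the Hamming distance is 8.

8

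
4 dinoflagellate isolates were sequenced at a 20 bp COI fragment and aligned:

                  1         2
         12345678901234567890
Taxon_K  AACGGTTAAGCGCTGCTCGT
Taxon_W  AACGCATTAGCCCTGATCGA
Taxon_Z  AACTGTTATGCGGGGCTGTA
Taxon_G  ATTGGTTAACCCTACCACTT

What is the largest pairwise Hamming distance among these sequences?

13

Pairwise Hamming distances:
  Taxon_K vs Taxon_W: 6
  Taxon_K vs Taxon_Z: 7
  Taxon_K vs Taxon_G: 9
  Taxon_W vs Taxon_Z: 11
  Taxon_W vs Taxon_G: 13
  Taxon_Z vs Taxon_G: 12
The largest is 13, between Taxon_W and Taxon_G.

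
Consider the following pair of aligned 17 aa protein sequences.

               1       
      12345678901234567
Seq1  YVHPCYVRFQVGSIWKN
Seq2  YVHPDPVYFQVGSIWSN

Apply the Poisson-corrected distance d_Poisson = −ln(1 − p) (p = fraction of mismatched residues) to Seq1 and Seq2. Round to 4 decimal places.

0.2683

Differing sites — 5:C/D; 6:Y/P; 8:R/Y; 16:K/S.
p = 4/17 = 0.235294.
d = −ln(1 − 0.235294) = −ln(0.764706) = 0.2683.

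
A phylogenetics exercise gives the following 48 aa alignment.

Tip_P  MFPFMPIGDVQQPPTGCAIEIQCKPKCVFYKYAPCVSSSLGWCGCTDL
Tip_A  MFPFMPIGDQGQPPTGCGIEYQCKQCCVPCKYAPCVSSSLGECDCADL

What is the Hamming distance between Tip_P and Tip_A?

Differing sites — 10:V/Q; 11:Q/G; 18:A/G; 21:I/Y; 25:P/Q; 26:K/C; 29:F/P; 30:Y/C; 42:W/E; 44:G/D; 46:T/A.
That gives 11 mismatches out of 48 aligned sites, so the Hamming distance is 11.

11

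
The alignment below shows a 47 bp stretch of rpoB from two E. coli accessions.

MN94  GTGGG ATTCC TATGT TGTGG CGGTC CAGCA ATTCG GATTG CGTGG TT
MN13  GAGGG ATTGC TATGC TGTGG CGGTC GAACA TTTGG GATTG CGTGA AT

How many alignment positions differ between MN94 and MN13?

9

Differing sites — 2:T/A; 9:C/G; 15:T/C; 26:C/G; 28:G/A; 31:A/T; 34:C/G; 45:G/A; 46:T/A.
That gives 9 mismatches out of 47 aligned sites, so the Hamming distance is 9.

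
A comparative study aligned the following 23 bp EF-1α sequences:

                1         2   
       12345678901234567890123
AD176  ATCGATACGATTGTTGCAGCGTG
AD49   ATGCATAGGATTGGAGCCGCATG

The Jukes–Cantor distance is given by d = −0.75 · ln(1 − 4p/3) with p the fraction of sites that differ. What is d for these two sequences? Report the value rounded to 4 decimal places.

Mismatches occur at site 3 (C↔G), site 4 (G↔C), site 8 (C↔G), site 14 (T↔G), site 15 (T↔A), site 18 (A↔C), site 21 (G↔A).
p = 7/23 = 0.304348.
d = −0.75 · ln(1 − (4/3)·0.304348) = −0.75 · ln(0.594203) = −0.75 · (-0.520534) = 0.3904.

0.3904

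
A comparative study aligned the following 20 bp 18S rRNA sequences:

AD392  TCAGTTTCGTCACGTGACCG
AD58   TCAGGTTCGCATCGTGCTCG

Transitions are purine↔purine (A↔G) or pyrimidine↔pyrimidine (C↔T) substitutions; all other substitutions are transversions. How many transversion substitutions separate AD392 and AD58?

4

Mismatches occur at site 5 (T/G, transversion), site 10 (T/C, transition), site 11 (C/A, transversion), site 12 (A/T, transversion), site 17 (A/C, transversion), site 18 (C/T, transition).
Of the 6 differences, 2 transitions and 4 transversions, so the answer is 4.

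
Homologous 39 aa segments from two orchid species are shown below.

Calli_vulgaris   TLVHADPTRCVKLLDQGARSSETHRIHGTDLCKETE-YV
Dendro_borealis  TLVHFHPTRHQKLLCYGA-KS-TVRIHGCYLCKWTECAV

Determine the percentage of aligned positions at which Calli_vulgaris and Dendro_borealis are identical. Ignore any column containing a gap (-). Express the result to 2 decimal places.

66.67%

Excluding the 3 gap columns leaves 36 comparable sites.
Mismatches occur at site 5 (A→F), site 6 (D→H), site 10 (C→H), site 11 (V→Q), site 15 (D→C), site 16 (Q→Y), site 20 (S→K), site 24 (H→V), site 29 (T→C), site 30 (D→Y), site 34 (E→W), site 38 (Y→A).
24 of the 36 comparable sites match, so the percent identity is 24/36 × 100 = 66.67%.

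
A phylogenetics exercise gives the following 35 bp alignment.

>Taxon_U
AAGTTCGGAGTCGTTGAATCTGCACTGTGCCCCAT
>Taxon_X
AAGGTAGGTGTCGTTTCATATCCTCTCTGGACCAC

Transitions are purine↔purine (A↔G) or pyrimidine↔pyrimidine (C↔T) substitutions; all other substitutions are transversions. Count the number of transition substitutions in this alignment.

1

Mismatches occur at site 4 (T→G, transversion), site 6 (C→A, transversion), site 9 (A→T, transversion), site 16 (G→T, transversion), site 17 (A→C, transversion), site 20 (C→A, transversion), site 22 (G→C, transversion), site 24 (A→T, transversion), site 27 (G→C, transversion), site 30 (C→G, transversion), site 31 (C→A, transversion), site 35 (T→C, transition).
Of the 12 differences, 1 transition and 11 transversions, so the answer is 1.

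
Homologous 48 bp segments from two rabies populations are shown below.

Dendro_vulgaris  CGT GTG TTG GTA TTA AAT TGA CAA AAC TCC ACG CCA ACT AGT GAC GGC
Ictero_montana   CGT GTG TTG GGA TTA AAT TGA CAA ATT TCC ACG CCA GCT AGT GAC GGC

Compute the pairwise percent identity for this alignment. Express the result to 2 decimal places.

91.67%

Differing sites — 11:T/G; 26:A/T; 27:C/T; 37:A/G.
44 of the 48 sites match, so the percent identity is 44/48 × 100 = 91.67%.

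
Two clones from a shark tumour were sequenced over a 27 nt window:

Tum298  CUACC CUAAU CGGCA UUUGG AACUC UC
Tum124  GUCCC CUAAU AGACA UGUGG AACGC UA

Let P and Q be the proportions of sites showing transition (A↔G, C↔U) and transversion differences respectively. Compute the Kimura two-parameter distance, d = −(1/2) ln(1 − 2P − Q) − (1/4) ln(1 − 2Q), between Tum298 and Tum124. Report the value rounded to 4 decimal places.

0.3226

Mismatches occur at site 1 (C↔G, transversion), site 3 (A↔C, transversion), site 11 (C↔A, transversion), site 13 (G↔A, transition), site 17 (U↔G, transversion), site 24 (U↔G, transversion), site 27 (C↔A, transversion).
Of the 7 differences, 1 transition and 6 transversions over 27 sites: P = 1/27 = 0.037037, Q = 6/27 = 0.222222.
d = −0.5·ln(0.703704) − 0.25·ln(0.555556) = −0.5·(-0.351397) − 0.25·(-0.587786) = 0.3226.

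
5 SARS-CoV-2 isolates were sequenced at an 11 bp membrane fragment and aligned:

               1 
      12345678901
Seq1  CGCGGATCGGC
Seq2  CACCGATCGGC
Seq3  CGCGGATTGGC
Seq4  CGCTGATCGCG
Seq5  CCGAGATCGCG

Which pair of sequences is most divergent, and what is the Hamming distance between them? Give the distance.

6

Pairwise Hamming distances:
  Seq1 vs Seq2: 2
  Seq1 vs Seq3: 1
  Seq1 vs Seq4: 3
  Seq1 vs Seq5: 5
  Seq2 vs Seq3: 3
  Seq2 vs Seq4: 4
  Seq2 vs Seq5: 5
  Seq3 vs Seq4: 4
  Seq3 vs Seq5: 6
  Seq4 vs Seq5: 3
The largest is 6, between Seq3 and Seq5.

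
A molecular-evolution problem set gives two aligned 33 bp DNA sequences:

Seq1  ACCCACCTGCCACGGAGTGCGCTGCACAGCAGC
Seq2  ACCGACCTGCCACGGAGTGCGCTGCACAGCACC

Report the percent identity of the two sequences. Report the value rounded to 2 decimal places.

Mismatches occur at site 4 (C/G), site 32 (G/C).
31 of the 33 sites match, so the percent identity is 31/33 × 100 = 93.94%.

93.94%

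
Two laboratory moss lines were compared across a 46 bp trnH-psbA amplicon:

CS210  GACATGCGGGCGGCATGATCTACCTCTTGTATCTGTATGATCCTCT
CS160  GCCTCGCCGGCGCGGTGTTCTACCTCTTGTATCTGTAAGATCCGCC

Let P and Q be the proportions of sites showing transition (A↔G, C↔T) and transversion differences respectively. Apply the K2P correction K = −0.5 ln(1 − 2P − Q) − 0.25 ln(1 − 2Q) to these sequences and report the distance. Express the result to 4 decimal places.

The sequences differ at positions 2 (A/C, transversion), 4 (A/T, transversion), 5 (T/C, transition), 8 (G/C, transversion), 13 (G/C, transversion), 14 (C/G, transversion), 15 (A/G, transition), 18 (A/T, transversion), 38 (T/A, transversion), 44 (T/G, transversion), 46 (T/C, transition).
Of the 11 differences, 3 transitions and 8 transversions over 46 sites: P = 3/46 = 0.065217, Q = 8/46 = 0.173913.
d = −0.5·ln(0.695653) − 0.25·ln(0.652174) = −0.5·(-0.362904) − 0.25·(-0.427444) = 0.2883.

0.2883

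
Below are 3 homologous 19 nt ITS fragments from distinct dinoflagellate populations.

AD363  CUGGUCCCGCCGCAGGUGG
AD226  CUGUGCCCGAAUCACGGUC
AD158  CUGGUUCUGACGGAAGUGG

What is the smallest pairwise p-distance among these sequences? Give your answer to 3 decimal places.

Pairwise Hamming distances:
  AD363 vs AD226: 9
  AD363 vs AD158: 5
  AD226 vs AD158: 11
The smallest is 5 mismatches, between AD363 and AD158; p = 5/19 = 0.263.

0.263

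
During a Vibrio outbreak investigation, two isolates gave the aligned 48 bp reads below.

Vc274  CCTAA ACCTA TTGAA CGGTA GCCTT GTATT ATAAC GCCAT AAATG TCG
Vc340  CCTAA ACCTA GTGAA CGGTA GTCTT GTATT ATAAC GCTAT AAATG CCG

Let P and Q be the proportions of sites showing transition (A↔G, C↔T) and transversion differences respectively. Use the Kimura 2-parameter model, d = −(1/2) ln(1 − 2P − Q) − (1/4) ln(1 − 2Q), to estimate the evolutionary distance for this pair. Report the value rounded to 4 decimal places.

0.0895

The sequences differ at positions 11 (T/G, transversion), 22 (C/T, transition), 38 (C/T, transition), 46 (T/C, transition).
Of the 4 differences, 3 transitions and 1 transversion over 48 sites: P = 3/48 = 0.062500, Q = 1/48 = 0.020833.
d = −0.5·ln(0.854167) − 0.25·ln(0.958334) = −0.5·(-0.157629) − 0.25·(-0.042559) = 0.0895.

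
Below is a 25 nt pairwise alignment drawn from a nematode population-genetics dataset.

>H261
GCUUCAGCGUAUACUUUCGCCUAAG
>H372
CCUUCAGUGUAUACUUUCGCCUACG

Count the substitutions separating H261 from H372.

Mismatches occur at site 1 (G↔C), site 8 (C↔U), site 24 (A↔C).
That gives 3 mismatches out of 25 aligned sites, so the Hamming distance is 3.

3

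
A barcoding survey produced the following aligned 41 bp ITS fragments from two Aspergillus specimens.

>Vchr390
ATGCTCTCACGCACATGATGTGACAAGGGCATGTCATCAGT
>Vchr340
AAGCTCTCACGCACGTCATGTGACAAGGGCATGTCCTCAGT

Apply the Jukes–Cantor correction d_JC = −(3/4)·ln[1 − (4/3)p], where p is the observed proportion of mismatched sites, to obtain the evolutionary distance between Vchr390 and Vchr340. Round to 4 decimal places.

Differing sites — 2:T/A; 15:A/G; 17:G/C; 36:A/C.
p = 4/41 = 0.097561.
d = −0.75 · ln(1 − (4/3)·0.097561) = −0.75 · ln(0.869919) = −0.75 · (-0.139355) = 0.1045.

0.1045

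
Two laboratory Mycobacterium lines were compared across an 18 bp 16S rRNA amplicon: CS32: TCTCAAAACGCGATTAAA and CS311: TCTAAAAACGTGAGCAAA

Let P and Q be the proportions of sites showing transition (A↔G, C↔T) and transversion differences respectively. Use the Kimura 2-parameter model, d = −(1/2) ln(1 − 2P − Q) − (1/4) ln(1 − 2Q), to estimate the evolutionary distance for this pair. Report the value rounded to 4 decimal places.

0.2656

Mismatches occur at site 4 (C→A, transversion), site 11 (C→T, transition), site 14 (T→G, transversion), site 15 (T→C, transition).
Of the 4 differences, 2 transitions and 2 transversions over 18 sites: P = 2/18 = 0.111111, Q = 2/18 = 0.111111.
d = −0.5·ln(0.666667) − 0.25·ln(0.777778) = −0.5·(-0.405465) − 0.25·(-0.251314) = 0.2656.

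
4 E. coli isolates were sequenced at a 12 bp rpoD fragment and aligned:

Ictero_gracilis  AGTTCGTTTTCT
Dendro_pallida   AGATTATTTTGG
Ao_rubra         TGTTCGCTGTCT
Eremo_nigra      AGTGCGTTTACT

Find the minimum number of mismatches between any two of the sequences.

Pairwise Hamming distances:
  Ictero_gracilis vs Dendro_pallida: 5
  Ictero_gracilis vs Ao_rubra: 3
  Ictero_gracilis vs Eremo_nigra: 2
  Dendro_pallida vs Ao_rubra: 8
  Dendro_pallida vs Eremo_nigra: 7
  Ao_rubra vs Eremo_nigra: 5
The smallest is 2, between Ictero_gracilis and Eremo_nigra.

2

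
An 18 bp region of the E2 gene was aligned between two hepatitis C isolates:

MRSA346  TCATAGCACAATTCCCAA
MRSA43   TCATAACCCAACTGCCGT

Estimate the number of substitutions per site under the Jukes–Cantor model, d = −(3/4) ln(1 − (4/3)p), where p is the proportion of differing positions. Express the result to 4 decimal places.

Differing sites — 6:G/A; 8:A/C; 12:T/C; 14:C/G; 17:A/G; 18:A/T.
p = 6/18 = 0.333333.
d = −0.75 · ln(1 − (4/3)·0.333333) = −0.75 · ln(0.555556) = −0.75 · (-0.587786) = 0.4408.

0.4408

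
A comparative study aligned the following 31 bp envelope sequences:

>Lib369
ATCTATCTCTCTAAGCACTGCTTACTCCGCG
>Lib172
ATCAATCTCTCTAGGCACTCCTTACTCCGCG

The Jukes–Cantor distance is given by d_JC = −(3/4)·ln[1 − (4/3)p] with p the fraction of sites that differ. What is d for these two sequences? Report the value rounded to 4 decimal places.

Differing sites — 4:T/A; 14:A/G; 20:G/C.
p = 3/31 = 0.096774.
d = −0.75 · ln(1 − (4/3)·0.096774) = −0.75 · ln(0.870968) = −0.75 · (-0.138150) = 0.1036.

0.1036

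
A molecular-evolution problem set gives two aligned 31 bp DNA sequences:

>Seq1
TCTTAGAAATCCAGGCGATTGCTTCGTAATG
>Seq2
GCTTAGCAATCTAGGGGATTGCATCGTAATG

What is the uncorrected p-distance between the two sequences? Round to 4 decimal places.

Differing sites — 1:T/G; 7:A/C; 12:C/T; 16:C/G; 23:T/A.
There are 5 differences over 31 sites, so p = 5/31 = 0.1613.

0.1613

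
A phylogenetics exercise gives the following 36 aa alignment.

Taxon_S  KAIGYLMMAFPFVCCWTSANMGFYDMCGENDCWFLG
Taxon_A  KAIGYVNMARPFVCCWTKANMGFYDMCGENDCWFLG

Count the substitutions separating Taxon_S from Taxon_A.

4

The sequences differ at positions 6 (L/V), 7 (M/N), 10 (F/R), 18 (S/K).
That gives 4 mismatches out of 36 aligned sites, so the Hamming distance is 4.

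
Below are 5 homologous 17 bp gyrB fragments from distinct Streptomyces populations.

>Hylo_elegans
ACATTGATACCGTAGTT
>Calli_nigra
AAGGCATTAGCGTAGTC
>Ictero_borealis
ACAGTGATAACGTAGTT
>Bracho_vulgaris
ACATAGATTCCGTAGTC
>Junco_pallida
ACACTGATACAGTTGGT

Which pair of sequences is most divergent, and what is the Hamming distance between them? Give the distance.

Pairwise Hamming distances:
  Hylo_elegans vs Calli_nigra: 8
  Hylo_elegans vs Ictero_borealis: 2
  Hylo_elegans vs Bracho_vulgaris: 3
  Hylo_elegans vs Junco_pallida: 4
  Calli_nigra vs Ictero_borealis: 7
  Calli_nigra vs Bracho_vulgaris: 8
  Calli_nigra vs Junco_pallida: 11
  Ictero_borealis vs Bracho_vulgaris: 5
  Ictero_borealis vs Junco_pallida: 5
  Bracho_vulgaris vs Junco_pallida: 7
The largest is 11, between Calli_nigra and Junco_pallida.

11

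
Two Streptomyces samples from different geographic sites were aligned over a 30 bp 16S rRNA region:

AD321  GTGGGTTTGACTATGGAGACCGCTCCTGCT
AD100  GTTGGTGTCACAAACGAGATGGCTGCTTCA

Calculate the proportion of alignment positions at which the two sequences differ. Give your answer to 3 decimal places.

The sequences differ at positions 3 (G/T), 7 (T/G), 9 (G/C), 12 (T/A), 14 (T/A), 15 (G/C), 20 (C/T), 21 (C/G), 25 (C/G), 28 (G/T), 30 (T/A).
There are 11 differences over 30 sites, so p = 11/30 = 0.367.

0.367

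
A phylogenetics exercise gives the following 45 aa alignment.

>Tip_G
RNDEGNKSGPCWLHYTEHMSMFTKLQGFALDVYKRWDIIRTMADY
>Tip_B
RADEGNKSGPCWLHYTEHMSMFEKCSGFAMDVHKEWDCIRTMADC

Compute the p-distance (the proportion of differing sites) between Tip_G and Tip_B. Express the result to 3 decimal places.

0.200

The sequences differ at positions 2 (N/A), 23 (T/E), 25 (L/C), 26 (Q/S), 30 (L/M), 33 (Y/H), 35 (R/E), 38 (I/C), 45 (Y/C).
There are 9 differences over 45 sites, so p = 9/45 = 0.200.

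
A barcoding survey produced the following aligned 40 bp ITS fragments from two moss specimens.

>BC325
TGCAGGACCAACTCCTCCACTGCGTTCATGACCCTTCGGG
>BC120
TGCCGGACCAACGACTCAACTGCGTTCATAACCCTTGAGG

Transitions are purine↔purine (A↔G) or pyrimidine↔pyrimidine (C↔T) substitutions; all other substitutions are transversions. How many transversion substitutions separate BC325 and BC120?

The sequences differ at positions 4 (A/C, transversion), 13 (T/G, transversion), 14 (C/A, transversion), 18 (C/A, transversion), 30 (G/A, transition), 37 (C/G, transversion), 38 (G/A, transition).
Of the 7 differences, 2 transitions and 5 transversions, so the answer is 5.

5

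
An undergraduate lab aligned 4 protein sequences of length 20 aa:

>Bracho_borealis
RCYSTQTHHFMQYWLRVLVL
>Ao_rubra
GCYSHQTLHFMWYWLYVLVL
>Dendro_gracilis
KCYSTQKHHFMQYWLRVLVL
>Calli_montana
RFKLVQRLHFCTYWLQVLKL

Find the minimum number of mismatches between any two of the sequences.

2

Pairwise Hamming distances:
  Bracho_borealis vs Ao_rubra: 5
  Bracho_borealis vs Dendro_gracilis: 2
  Bracho_borealis vs Calli_montana: 10
  Ao_rubra vs Dendro_gracilis: 6
  Ao_rubra vs Calli_montana: 10
  Dendro_gracilis vs Calli_montana: 11
The smallest is 2, between Bracho_borealis and Dendro_gracilis.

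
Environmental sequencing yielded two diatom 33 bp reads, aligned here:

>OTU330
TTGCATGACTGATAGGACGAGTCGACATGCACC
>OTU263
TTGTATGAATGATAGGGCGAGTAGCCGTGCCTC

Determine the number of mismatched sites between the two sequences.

Mismatches occur at site 4 (C/T), site 9 (C/A), site 17 (A/G), site 23 (C/A), site 25 (A/C), site 27 (A/G), site 31 (A/C), site 32 (C/T).
That gives 8 mismatches out of 33 aligned sites, so the Hamming distance is 8.

8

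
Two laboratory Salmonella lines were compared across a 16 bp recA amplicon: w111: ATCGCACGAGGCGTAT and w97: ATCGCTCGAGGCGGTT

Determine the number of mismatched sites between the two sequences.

The sequences differ at positions 6 (A/T), 14 (T/G), 15 (A/T).
That gives 3 mismatches out of 16 aligned sites, so the Hamming distance is 3.

3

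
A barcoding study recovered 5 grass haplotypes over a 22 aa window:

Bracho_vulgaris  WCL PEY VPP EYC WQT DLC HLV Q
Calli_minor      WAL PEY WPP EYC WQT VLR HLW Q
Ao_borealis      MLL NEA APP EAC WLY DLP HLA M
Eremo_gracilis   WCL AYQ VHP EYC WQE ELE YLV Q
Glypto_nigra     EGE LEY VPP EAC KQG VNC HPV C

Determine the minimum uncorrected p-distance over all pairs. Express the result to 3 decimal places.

Pairwise Hamming distances:
  Bracho_vulgaris vs Calli_minor: 5
  Bracho_vulgaris vs Ao_borealis: 11
  Bracho_vulgaris vs Eremo_gracilis: 8
  Bracho_vulgaris vs Glypto_nigra: 11
  Calli_minor vs Ao_borealis: 12
  Calli_minor vs Eremo_gracilis: 11
  Calli_minor vs Glypto_nigra: 13
  Ao_borealis vs Eremo_gracilis: 15
  Ao_borealis vs Glypto_nigra: 15
  Eremo_gracilis vs Glypto_nigra: 16
The smallest is 5 mismatches, between Bracho_vulgaris and Calli_minor; p = 5/22 = 0.227.

0.227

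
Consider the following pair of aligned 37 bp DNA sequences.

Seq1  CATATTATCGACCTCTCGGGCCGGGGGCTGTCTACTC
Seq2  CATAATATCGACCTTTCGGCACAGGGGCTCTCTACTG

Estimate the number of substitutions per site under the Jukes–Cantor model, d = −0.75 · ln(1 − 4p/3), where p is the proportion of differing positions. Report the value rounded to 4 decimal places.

Mismatches occur at site 5 (T↔A), site 15 (C↔T), site 20 (G↔C), site 21 (C↔A), site 23 (G↔A), site 30 (G↔C), site 37 (C↔G).
p = 7/37 = 0.189189.
d = −0.75 · ln(1 − (4/3)·0.189189) = −0.75 · ln(0.747748) = −0.75 · (-0.290689) = 0.2180.

0.2180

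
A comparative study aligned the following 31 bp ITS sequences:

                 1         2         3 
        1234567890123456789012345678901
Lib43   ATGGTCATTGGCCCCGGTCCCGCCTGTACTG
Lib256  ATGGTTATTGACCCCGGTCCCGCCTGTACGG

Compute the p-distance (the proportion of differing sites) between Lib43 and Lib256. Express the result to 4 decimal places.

Mismatches occur at site 6 (C→T), site 11 (G→A), site 30 (T→G).
There are 3 differences over 31 sites, so p = 3/31 = 0.0968.

0.0968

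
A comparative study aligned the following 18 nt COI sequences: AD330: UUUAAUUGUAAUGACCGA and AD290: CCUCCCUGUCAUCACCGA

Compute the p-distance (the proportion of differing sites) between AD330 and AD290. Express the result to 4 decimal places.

0.3889

Differing sites — 1:U/C; 2:U/C; 4:A/C; 5:A/C; 6:U/C; 10:A/C; 13:G/C.
There are 7 differences over 18 sites, so p = 7/18 = 0.3889.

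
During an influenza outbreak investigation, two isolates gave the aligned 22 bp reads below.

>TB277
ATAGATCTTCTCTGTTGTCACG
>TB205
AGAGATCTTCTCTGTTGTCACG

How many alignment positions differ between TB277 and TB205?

The sequences differ at position 2 (T/G).
That gives 1 mismatch out of 22 aligned sites, so the Hamming distance is 1.

1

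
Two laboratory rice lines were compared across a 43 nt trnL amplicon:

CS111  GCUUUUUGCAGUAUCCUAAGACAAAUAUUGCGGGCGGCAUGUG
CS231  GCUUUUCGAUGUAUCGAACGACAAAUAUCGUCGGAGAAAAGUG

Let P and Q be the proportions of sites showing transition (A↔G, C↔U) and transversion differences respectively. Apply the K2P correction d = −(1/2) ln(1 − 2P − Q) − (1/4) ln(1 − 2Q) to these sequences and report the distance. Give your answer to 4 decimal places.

The sequences differ at positions 7 (U/C, transition), 9 (C/A, transversion), 10 (A/U, transversion), 16 (C/G, transversion), 17 (U/A, transversion), 19 (A/C, transversion), 29 (U/C, transition), 31 (C/U, transition), 32 (G/C, transversion), 35 (C/A, transversion), 37 (G/A, transition), 38 (C/A, transversion), 40 (U/A, transversion).
Of the 13 differences, 4 transitions and 9 transversions over 43 sites: P = 4/43 = 0.093023, Q = 9/43 = 0.209302.
d = −0.5·ln(0.604652) − 0.25·ln(0.581396) = −0.5·(-0.503102) − 0.25·(-0.542323) = 0.3871.

0.3871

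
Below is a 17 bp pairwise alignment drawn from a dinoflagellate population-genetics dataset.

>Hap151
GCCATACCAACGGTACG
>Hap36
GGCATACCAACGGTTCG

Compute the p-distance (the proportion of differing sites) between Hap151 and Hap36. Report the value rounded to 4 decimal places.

Mismatches occur at site 2 (C/G), site 15 (A/T).
There are 2 differences over 17 sites, so p = 2/17 = 0.1176.

0.1176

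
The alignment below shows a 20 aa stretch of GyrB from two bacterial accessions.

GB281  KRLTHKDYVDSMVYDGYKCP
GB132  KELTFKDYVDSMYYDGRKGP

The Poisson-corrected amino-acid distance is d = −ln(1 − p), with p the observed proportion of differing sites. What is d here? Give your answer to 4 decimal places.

Differing sites — 2:R/E; 5:H/F; 13:V/Y; 17:Y/R; 19:C/G.
p = 5/20 = 0.250000.
d = −ln(1 − 0.250000) = −ln(0.750000) = 0.2877.

0.2877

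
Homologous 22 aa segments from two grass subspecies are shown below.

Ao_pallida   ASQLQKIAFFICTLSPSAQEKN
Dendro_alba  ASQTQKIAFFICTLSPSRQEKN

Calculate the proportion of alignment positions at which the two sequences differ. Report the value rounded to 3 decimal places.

Differing sites — 4:L/T; 18:A/R.
There are 2 differences over 22 sites, so p = 2/22 = 0.091.

0.091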